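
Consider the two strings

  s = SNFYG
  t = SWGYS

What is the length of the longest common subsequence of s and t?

Taking S at s[1]=t[1]; then Y at s[4]=t[4] gives a common subsequence of length 2. The LCS DP gives dp[5][5] = 2, so this is optimal.

2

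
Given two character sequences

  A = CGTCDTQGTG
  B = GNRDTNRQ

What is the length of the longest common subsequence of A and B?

4

Let dp[i][j] be the LCS length of the first i characters of A and the first j characters of B. dp[i][j] = dp[i-1][j-1]+1 when the i-th and j-th characters match, else max(dp[i-1][j], dp[i][j-1]).
    ·  G  N  R  D  T  N  R  Q
 ·  0  0  0  0  0  0  0  0  0
 C  0  0  0  0  0  0  0  0  0
 G  0  1  1  1  1  1  1  1  1
 T  0  1  1  1  1  2  2  2  2
 C  0  1  1  1  1  2  2  2  2
 D  0  1  1  1  2  2  2  2  2
 T  0  1  1  1  2  3  3  3  3
 Q  0  1  1  1  2  3  3  3  4
 G  0  1  1  1  2  3  3  3  4
 T  0  1  1  1  2  3  3  3  4
 G  0  1  1  1  2  3  3  3  4
dp[10][8] = 4. One LCS (by backtracking along matches): GDTQ.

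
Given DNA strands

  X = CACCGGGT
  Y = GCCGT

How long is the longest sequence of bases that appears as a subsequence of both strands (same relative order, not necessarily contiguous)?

Let dp[i][j] be the LCS length of the first i bases of X and the first j bases of Y. dp[i][j] = dp[i-1][j-1]+1 when the i-th and j-th bases match, else max(dp[i-1][j], dp[i][j-1]).
    ·  G  C  C  G  T
 ·  0  0  0  0  0  0
 C  0  0  1  1  1  1
 A  0  0  1  1  1  1
 C  0  0  1  2  2  2
 C  0  0  1  2  2  2
 G  0  1  1  2  3  3
 G  0  1  1  2  3  3
 G  0  1  1  2  3  3
 T  0  1  1  2  3  4
dp[8][5] = 4. One LCS (by backtracking along matches): CCGT.

4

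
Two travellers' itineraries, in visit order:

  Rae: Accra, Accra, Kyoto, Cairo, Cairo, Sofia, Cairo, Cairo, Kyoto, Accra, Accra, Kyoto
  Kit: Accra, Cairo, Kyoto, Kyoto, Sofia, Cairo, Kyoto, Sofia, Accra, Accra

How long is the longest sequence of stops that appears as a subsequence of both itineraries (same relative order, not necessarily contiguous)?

7

Match Accra [1,1], Kyoto [3,4], Sofia [6,5], Cairo [8,6], Kyoto [9,7], Accra [10,9], Accra [11,10] — 7 stops in the same relative order in both. Since dp[12][10] = 7, nothing longer is possible.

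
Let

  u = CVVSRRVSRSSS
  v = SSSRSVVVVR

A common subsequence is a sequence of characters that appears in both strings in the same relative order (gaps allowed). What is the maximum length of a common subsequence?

4

Let dp[i][j] be the LCS length of the first i characters of u and the first j characters of v. dp[i][j] = dp[i-1][j-1]+1 when the i-th and j-th characters match, else max(dp[i-1][j], dp[i][j-1]).
    ·  S  S  S  R  S  V  V  V  V  R
 ·  0  0  0  0  0  0  0  0  0  0  0
 C  0  0  0  0  0  0  0  0  0  0  0
 V  0  0  0  0  0  0  1  1  1  1  1
 V  0  0  0  0  0  0  1  2  2  2  2
 S  0  1  1  1  1  1  1  2  2  2  2
 R  0  1  1  1  2  2  2  2  2  2  3
 R  0  1  1  1  2  2  2  2  2  2  3
 V  0  1  1  1  2  2  3  3  3  3  3
 S  0  1  2  2  2  3  3  3  3  3  3
 R  0  1  2  2  3  3  3  3  3  3  4
 S  0  1  2  3  3  4  4  4  4  4  4
 S  0  1  2  3  3  4  4  4  4  4  4
 S  0  1  2  3  3  4  4  4  4  4  4
dp[12][10] = 4. One LCS (by backtracking along matches): VVVR.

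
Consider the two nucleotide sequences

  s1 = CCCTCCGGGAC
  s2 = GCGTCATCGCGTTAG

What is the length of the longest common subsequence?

7

Taking C [1,2], C [2,5], T [4,7], C [5,8], C [6,10], G [7,11], G [9,15] gives a common subsequence of length 7. The LCS DP gives dp[11][15] = 7, so this is optimal.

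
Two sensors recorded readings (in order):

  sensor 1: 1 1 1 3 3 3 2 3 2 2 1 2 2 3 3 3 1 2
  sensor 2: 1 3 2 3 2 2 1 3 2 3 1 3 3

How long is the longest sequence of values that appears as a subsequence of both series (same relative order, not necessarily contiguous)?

11

Match 1 [3,1], 3 [6,2], 2 [7,3], 3 [8,4], 2 [9,5], 2 [10,6], 1 [11,7], 2 [13,9], 3 [14,10], 3 [15,12], 3 [16,13] — 11 values in the same relative order in both. Since dp[18][13] = 11, nothing longer is possible.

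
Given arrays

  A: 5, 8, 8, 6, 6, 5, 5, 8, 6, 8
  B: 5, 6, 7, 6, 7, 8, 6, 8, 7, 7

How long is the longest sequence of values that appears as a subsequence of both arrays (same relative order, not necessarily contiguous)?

Let dp[i][j] be the LCS length of the first i values of A and the first j values of B. dp[i][j] = dp[i-1][j-1]+1 when the i-th and j-th values match, else max(dp[i-1][j], dp[i][j-1]).
    ·  5  6  7  6  7  8  6  8  7  7
 ·  0  0  0  0  0  0  0  0  0  0  0
 5  0  1  1  1  1  1  1  1  1  1  1
 8  0  1  1  1  1  1  2  2  2  2  2
 8  0  1  1  1  1  1  2  2  3  3  3
 6  0  1  2  2  2  2  2  3  3  3  3
 6  0  1  2  2  3  3  3  3  3  3  3
 5  0  1  2  2  3  3  3  3  3  3  3
 5  0  1  2  2  3  3  3  3  3  3  3
 8  0  1  2  2  3  3  4  4  4  4  4
 6  0  1  2  2  3  3  4  5  5  5  5
 8  0  1  2  2  3  3  4  5  6  6  6
dp[10][10] = 6. One LCS (by backtracking along matches): 5, 6, 6, 8, 6, 8.

6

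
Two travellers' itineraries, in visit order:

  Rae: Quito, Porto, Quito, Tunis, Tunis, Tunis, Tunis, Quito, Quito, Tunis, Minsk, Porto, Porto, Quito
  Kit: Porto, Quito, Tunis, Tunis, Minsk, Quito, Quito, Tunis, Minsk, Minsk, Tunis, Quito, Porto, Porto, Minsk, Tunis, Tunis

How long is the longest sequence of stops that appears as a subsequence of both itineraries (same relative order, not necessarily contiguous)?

10

Taking Porto [2,1], then Quito [3,2], then Tunis [4,3], then Tunis [5,4], then Quito [8,6], then Quito [9,7], then Tunis [10,8], then Minsk [11,10], then Porto [12,13], then Porto [13,14] gives a common subsequence of length 10, and the DP table's final entry dp[14][17] is also 10, so no common subsequence is longer.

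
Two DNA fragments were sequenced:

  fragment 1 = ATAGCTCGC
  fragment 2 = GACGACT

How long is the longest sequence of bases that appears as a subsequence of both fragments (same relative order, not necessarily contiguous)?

4

Let dp[i][j] be the LCS length of the first i bases of fragment 1 and the first j bases of fragment 2. dp[i][j] = dp[i-1][j-1]+1 when the i-th and j-th bases match, else max(dp[i-1][j], dp[i][j-1]).
    ·  G  A  C  G  A  C  T
 ·  0  0  0  0  0  0  0  0
 A  0  0  1  1  1  1  1  1
 T  0  0  1  1  1  1  1  2
 A  0  0  1  1  1  2  2  2
 G  0  1  1  1  2  2  2  2
 C  0  1  1  2  2  2  3  3
 T  0  1  1  2  2  2  3  4
 C  0  1  1  2  2  2  3  4
 G  0  1  1  2  3  3  3  4
 C  0  1  1  2  3  3  4  4
dp[9][7] = 4. One LCS (by backtracking along matches): AACT.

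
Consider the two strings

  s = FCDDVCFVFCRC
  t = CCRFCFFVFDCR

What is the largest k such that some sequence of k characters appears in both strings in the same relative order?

7

One common subsequence of length 7: F (s #1, t #4), C (s #2, t #5), F (s #7, t #7), V (s #8, t #8), F (s #9, t #9), C (s #10, t #11), R (s #11, t #12). The LCS DP gives dp[12][12] = 7, so this is optimal.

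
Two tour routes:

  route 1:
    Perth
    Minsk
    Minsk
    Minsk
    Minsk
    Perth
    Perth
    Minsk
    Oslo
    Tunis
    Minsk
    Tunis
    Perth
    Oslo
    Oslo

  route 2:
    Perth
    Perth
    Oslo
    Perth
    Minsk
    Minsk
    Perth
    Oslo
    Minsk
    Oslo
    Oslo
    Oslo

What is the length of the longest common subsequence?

Pick Perth [1,4]; then Minsk [4,5]; then Minsk [5,6]; then Perth [6,7]; then Minsk [8,9]; then Oslo [9,10]; then Oslo [14,11]; then Oslo [15,12]; all 8 stops appear in both, in order. Since dp[15][12] = 8, nothing longer is possible.

8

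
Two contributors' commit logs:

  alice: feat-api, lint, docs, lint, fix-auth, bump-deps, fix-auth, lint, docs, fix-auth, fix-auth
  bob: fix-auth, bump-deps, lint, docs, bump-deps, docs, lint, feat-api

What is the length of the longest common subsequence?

4

Pick lint at alice[2]=bob[3]; then docs at alice[3]=bob[4]; then bump-deps at alice[6]=bob[5]; then lint at alice[8]=bob[7]; all 4 commits appear in both, in order, and the DP table's final entry dp[11][8] is also 4, so no common subsequence is longer.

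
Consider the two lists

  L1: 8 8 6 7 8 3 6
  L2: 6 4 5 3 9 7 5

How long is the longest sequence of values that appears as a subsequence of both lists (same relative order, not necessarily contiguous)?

2

Pick 6 [3,1], then 7 [4,6]; all 2 values appear in both, in order. Since dp[7][7] = 2, nothing longer is possible.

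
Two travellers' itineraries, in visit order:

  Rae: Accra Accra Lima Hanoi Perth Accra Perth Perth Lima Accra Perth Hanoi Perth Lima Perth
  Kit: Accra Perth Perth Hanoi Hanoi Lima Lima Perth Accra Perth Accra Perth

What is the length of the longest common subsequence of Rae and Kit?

7

One common subsequence of length 7: Accra at Rae[1]=Kit[1]; then Lima at Rae[3]=Kit[7]; then Perth at Rae[5]=Kit[8]; then Accra at Rae[6]=Kit[9]; then Perth at Rae[8]=Kit[10]; then Accra at Rae[10]=Kit[11]; then Perth at Rae[15]=Kit[12]. dp[15][12] = 7 confirms this is the maximum.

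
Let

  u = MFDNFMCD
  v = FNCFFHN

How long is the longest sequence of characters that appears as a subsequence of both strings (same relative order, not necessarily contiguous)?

3

Pick F [2,1], N [4,2], F [5,5]; all 3 characters appear in both, in order. Since dp[8][7] = 3, nothing longer is possible.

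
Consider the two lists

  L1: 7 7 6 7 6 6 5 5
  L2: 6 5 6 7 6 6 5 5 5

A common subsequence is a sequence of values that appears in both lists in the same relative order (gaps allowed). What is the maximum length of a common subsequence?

6

Taking 6 (L1 #3, L2 #3), then 7 (L1 #4, L2 #4), then 6 (L1 #5, L2 #5), then 6 (L1 #6, L2 #6), then 5 (L1 #7, L2 #8), then 5 (L1 #8, L2 #9) gives a common subsequence of length 6. Since dp[8][9] = 6, nothing longer is possible.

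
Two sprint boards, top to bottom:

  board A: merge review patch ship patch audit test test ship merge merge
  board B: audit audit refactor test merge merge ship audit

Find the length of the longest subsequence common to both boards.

Pick audit [6,2]; then test [8,4]; then merge [10,5]; then merge [11,6]; all 4 tasks appear in both, in order. Since dp[11][8] = 4, nothing longer is possible.

4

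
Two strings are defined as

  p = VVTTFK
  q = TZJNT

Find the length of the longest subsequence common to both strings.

Taking T [3,1], T [4,5] gives a common subsequence of length 2. The LCS DP gives dp[6][5] = 2, so this is optimal.

2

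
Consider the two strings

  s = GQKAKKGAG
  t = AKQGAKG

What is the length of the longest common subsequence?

5

Taking A at s[4]=t[1]; then K at s[5]=t[2]; then G at s[7]=t[4]; then A at s[8]=t[5]; then G at s[9]=t[7] gives a common subsequence of length 5. Since dp[9][7] = 5, nothing longer is possible.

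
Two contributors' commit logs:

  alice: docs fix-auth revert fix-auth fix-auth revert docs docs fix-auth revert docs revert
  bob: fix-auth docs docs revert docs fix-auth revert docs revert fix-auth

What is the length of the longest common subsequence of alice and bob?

One common subsequence of length 7: docs (alice #1, bob #3); then revert (alice #6, bob #4); then docs (alice #8, bob #5); then fix-auth (alice #9, bob #6); then revert (alice #10, bob #7); then docs (alice #11, bob #8); then revert (alice #12, bob #9). Since dp[12][10] = 7, nothing longer is possible.

7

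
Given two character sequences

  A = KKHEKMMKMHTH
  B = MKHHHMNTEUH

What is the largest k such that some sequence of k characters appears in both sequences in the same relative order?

5

Let dp[i][j] be the LCS length of the first i characters of A and the first j characters of B. dp[i][j] = dp[i-1][j-1]+1 when the i-th and j-th characters match, else max(dp[i-1][j], dp[i][j-1]).
    ·  M  K  H  H  H  M  N  T  E  U  H
 ·  0  0  0  0  0  0  0  0  0  0  0  0
 K  0  0  1  1  1  1  1  1  1  1  1  1
 K  0  0  1  1  1  1  1  1  1  1  1  1
 H  0  0  1  2  2  2  2  2  2  2  2  2
 E  0  0  1  2  2  2  2  2  2  3  3  3
 K  0  0  1  2  2  2  2  2  2  3  3  3
 M  0  1  1  2  2  2  3  3  3  3  3  3
 M  0  1  1  2  2  2  3  3  3  3  3  3
 K  0  1  2  2  2  2  3  3  3  3  3  3
 M  0  1  2  2  2  2  3  3  3  3  3  3
 H  0  1  2  3  3  3  3  3  3  3  3  4
 T  0  1  2  3  3  3  3  3  4  4  4  4
 H  0  1  2  3  4  4  4  4  4  4  4  5
dp[12][11] = 5. One LCS (by backtracking along matches): KHMTH.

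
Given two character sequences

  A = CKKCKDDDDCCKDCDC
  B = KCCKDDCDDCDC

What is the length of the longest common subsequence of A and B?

One common subsequence of length 10: C [1,2], C [4,3], K [5,4], D [6,5], D [7,6], D [9,8], D [13,9], C [14,10], D [15,11], C [16,12], and the DP table's final entry dp[16][12] is also 10, so no common subsequence is longer.

10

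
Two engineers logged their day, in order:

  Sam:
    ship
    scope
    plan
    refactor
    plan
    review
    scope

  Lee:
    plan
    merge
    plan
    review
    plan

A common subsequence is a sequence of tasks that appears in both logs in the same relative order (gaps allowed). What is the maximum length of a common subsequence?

One common subsequence of length 3: plan [3,1]; then plan [5,3]; then review [6,4]. dp[7][5] = 3 confirms this is the maximum.

3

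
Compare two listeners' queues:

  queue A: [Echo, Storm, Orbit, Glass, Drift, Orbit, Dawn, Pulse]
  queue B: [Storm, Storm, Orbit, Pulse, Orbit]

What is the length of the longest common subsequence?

3

Taking Storm at queue A[2]=queue B[2] → Orbit at queue A[3]=queue B[3] → Orbit at queue A[6]=queue B[5] gives a common subsequence of length 3. The LCS DP gives dp[8][5] = 3, so this is optimal.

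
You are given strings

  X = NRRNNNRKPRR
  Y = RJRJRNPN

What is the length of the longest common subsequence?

4

Let dp[i][j] be the LCS length of the first i characters of X and the first j characters of Y. dp[i][j] = dp[i-1][j-1]+1 when the i-th and j-th characters match, else max(dp[i-1][j], dp[i][j-1]).
    ·  R  J  R  J  R  N  P  N
 ·  0  0  0  0  0  0  0  0  0
 N  0  0  0  0  0  0  1  1  1
 R  0  1  1  1  1  1  1  1  1
 R  0  1  1  2  2  2  2  2  2
 N  0  1  1  2  2  2  3  3  3
 N  0  1  1  2  2  2  3  3  4
 N  0  1  1  2  2  2  3  3  4
 R  0  1  1  2  2  3  3  3  4
 K  0  1  1  2  2  3  3  3  4
 P  0  1  1  2  2  3  3  4  4
 R  0  1  1  2  2  3  3  4  4
 R  0  1  1  2  2  3  3  4  4
dp[11][8] = 4. One LCS (by backtracking along matches): RRNN.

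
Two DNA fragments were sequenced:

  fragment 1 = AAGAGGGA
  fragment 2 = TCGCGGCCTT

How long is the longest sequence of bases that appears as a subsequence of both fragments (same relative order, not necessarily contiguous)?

One common subsequence of length 3: G at fragment 1[3]=fragment 2[3]; then G at fragment 1[5]=fragment 2[5]; then G at fragment 1[6]=fragment 2[6]. The LCS DP gives dp[8][10] = 3, so this is optimal.

3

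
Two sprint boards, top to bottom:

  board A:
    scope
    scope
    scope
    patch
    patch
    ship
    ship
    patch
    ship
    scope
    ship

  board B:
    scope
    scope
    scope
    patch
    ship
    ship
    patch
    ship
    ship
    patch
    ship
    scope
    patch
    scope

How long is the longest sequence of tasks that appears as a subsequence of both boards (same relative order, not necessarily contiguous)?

10

One common subsequence of length 10: scope (board A #1, board B #1), scope (board A #2, board B #2), scope (board A #3, board B #3), patch (board A #4, board B #4), patch (board A #5, board B #7), ship (board A #6, board B #8), ship (board A #7, board B #9), patch (board A #8, board B #10), ship (board A #9, board B #11), scope (board A #10, board B #14), and the DP table's final entry dp[11][14] is also 10, so no common subsequence is longer.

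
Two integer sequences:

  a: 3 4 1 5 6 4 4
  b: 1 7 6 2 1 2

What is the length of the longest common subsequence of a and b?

2

Match 1 (a #3, b #1), 6 (a #5, b #3) — 2 values in the same relative order in both, and the DP table's final entry dp[7][6] is also 2, so no common subsequence is longer.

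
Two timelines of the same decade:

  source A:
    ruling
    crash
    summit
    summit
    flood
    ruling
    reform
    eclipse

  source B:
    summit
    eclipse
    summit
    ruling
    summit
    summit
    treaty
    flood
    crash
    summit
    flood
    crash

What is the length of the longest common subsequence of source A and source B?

Match ruling (source A #1, source B #4), crash (source A #2, source B #9), summit (source A #4, source B #10), flood (source A #5, source B #11) — 4 events in the same relative order in both. Since dp[8][12] = 4, nothing longer is possible.

4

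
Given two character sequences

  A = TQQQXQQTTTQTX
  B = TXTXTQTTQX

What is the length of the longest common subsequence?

One common subsequence of length 7: T at A[1]=B[3], then X at A[5]=B[4], then Q at A[7]=B[6], then T at A[9]=B[7], then T at A[10]=B[8], then Q at A[11]=B[9], then X at A[13]=B[10]. The LCS DP gives dp[13][10] = 7, so this is optimal.

7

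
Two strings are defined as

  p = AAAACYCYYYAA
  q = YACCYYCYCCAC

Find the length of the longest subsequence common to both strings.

Let dp[i][j] be the LCS length of the first i characters of p and the first j characters of q. dp[i][j] = dp[i-1][j-1]+1 when the i-th and j-th characters match, else max(dp[i-1][j], dp[i][j-1]).
    ·  Y  A  C  C  Y  Y  C  Y  C  C  A  C
 ·  0  0  0  0  0  0  0  0  0  0  0  0  0
 A  0  0  1  1  1  1  1  1  1  1  1  1  1
 A  0  0  1  1  1  1  1  1  1  1  1  2  2
 A  0  0  1  1  1  1  1  1  1  1  1  2  2
 A  0  0  1  1  1  1  1  1  1  1  1  2  2
 C  0  0  1  2  2  2  2  2  2  2  2  2  3
 Y  0  1  1  2  2  3  3  3  3  3  3  3  3
 C  0  1  1  2  3  3  3  4  4  4  4  4  4
 Y  0  1  1  2  3  4  4  4  5  5  5  5  5
 Y  0  1  1  2  3  4  5  5  5  5  5  5  5
 Y  0  1  1  2  3  4  5  5  6  6  6  6  6
 A  0  1  2  2  3  4  5  5  6  6  6  7  7
 A  0  1  2  2  3  4  5  5  6  6  6  7  7
dp[12][12] = 7. One LCS (by backtracking along matches): ACCYYYA.

7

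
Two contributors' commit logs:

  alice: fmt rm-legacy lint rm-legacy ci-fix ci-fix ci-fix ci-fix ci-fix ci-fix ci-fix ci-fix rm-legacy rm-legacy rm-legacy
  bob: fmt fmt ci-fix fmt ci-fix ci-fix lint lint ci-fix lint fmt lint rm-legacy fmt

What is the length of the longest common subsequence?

Taking fmt at alice[1]=bob[2], then ci-fix at alice[5]=bob[3], then ci-fix at alice[6]=bob[5], then ci-fix at alice[7]=bob[6], then ci-fix at alice[8]=bob[9], then rm-legacy at alice[13]=bob[13] gives a common subsequence of length 6. The LCS DP gives dp[15][14] = 6, so this is optimal.

6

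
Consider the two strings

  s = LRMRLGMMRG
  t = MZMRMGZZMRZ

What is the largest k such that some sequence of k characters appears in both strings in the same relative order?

5

Match R (s #2, t #4), M (s #3, t #5), G (s #6, t #6), M (s #8, t #9), R (s #9, t #10) — 5 characters in the same relative order in both. Since dp[10][11] = 5, nothing longer is possible.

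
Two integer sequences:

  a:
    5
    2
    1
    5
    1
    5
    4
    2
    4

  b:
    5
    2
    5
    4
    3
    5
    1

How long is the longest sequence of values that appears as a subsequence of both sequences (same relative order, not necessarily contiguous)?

Pick 5 (a #1, b #1), 2 (a #2, b #2), 5 (a #4, b #6), 1 (a #5, b #7); all 4 values appear in both, in order. The LCS DP gives dp[9][7] = 4, so this is optimal.

4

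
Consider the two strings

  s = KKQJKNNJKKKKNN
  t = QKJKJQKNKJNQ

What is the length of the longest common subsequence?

Match K at s[1]=t[2]; then K at s[2]=t[4]; then Q at s[3]=t[6]; then K at s[5]=t[7]; then N at s[6]=t[8]; then J at s[8]=t[10]; then N at s[13]=t[11] — 7 characters in the same relative order in both. dp[14][12] = 7 confirms this is the maximum.

7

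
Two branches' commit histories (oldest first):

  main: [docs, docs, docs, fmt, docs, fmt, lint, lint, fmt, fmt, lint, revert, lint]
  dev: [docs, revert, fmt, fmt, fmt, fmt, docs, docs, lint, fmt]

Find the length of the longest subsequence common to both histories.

6

Taking docs (main #1, dev #1) → fmt (main #4, dev #3) → fmt (main #6, dev #4) → fmt (main #9, dev #5) → fmt (main #10, dev #6) → lint (main #11, dev #9) gives a common subsequence of length 6. Since dp[13][10] = 6, nothing longer is possible.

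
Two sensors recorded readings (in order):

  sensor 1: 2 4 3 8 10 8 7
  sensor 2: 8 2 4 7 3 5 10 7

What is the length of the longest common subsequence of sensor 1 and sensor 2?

Let dp[i][j] be the LCS length of the first i values of sensor 1 and the first j values of sensor 2. dp[i][j] = dp[i-1][j-1]+1 when the i-th and j-th values match, else max(dp[i-1][j], dp[i][j-1]).
    ·  8  2  4  7  3  5 10  7
 ·  0  0  0  0  0  0  0  0  0
 2  0  0  1  1  1  1  1  1  1
 4  0  0  1  2  2  2  2  2  2
 3  0  0  1  2  2  3  3  3  3
 8  0  1  1  2  2  3  3  3  3
10  0  1  1  2  2  3  3  4  4
 8  0  1  1  2  2  3  3  4  4
 7  0  1  1  2  3  3  3  4  5
dp[7][8] = 5. One LCS (by backtracking along matches): 2, 4, 3, 10, 7.

5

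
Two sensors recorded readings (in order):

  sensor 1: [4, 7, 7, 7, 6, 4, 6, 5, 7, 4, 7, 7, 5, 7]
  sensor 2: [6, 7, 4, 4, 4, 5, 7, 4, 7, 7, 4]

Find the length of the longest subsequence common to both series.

7

Taking 4 (sensor 1 #1, sensor 2 #4) → 4 (sensor 1 #6, sensor 2 #5) → 5 (sensor 1 #8, sensor 2 #6) → 7 (sensor 1 #9, sensor 2 #7) → 4 (sensor 1 #10, sensor 2 #8) → 7 (sensor 1 #11, sensor 2 #9) → 7 (sensor 1 #12, sensor 2 #10) gives a common subsequence of length 7. dp[14][11] = 7 confirms this is the maximum.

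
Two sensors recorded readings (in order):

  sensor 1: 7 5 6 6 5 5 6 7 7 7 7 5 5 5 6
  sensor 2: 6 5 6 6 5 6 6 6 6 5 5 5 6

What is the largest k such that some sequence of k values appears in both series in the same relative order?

One common subsequence of length 9: 5 [2,2], 6 [3,3], 6 [4,4], 5 [5,5], 6 [7,9], 5 [12,10], 5 [13,11], 5 [14,12], 6 [15,13]. dp[15][13] = 9 confirms this is the maximum.

9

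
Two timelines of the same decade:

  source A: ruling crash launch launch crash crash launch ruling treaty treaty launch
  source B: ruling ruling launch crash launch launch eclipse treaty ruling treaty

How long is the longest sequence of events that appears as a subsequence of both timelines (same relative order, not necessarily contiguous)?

6

Taking ruling (source A #1, source B #2) → crash (source A #2, source B #4) → launch (source A #3, source B #5) → launch (source A #4, source B #6) → ruling (source A #8, source B #9) → treaty (source A #10, source B #10) gives a common subsequence of length 6. dp[11][10] = 6 confirms this is the maximum.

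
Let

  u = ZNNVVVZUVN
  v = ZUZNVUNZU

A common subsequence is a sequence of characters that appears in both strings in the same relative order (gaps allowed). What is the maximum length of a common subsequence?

5

Pick Z (u #1, v #3), N (u #2, v #4), N (u #3, v #7), Z (u #7, v #8), U (u #8, v #9); all 5 characters appear in both, in order. The LCS DP gives dp[10][9] = 5, so this is optimal.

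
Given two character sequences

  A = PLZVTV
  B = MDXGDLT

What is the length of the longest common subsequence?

2

Let dp[i][j] be the LCS length of the first i characters of A and the first j characters of B. dp[i][j] = dp[i-1][j-1]+1 when the i-th and j-th characters match, else max(dp[i-1][j], dp[i][j-1]).
    ·  M  D  X  G  D  L  T
 ·  0  0  0  0  0  0  0  0
 P  0  0  0  0  0  0  0  0
 L  0  0  0  0  0  0  1  1
 Z  0  0  0  0  0  0  1  1
 V  0  0  0  0  0  0  1  1
 T  0  0  0  0  0  0  1  2
 V  0  0  0  0  0  0  1  2
dp[6][7] = 2. One LCS (by backtracking along matches): LT.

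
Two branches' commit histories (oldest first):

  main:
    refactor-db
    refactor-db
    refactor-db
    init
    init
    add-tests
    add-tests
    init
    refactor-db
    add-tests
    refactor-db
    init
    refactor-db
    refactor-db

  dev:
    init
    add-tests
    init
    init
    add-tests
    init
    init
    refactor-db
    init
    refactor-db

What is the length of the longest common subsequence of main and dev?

7

Match init at main[4]=dev[3]; then init at main[5]=dev[4]; then add-tests at main[6]=dev[5]; then init at main[8]=dev[7]; then refactor-db at main[11]=dev[8]; then init at main[12]=dev[9]; then refactor-db at main[14]=dev[10] — 7 commits in the same relative order in both. dp[14][10] = 7 confirms this is the maximum.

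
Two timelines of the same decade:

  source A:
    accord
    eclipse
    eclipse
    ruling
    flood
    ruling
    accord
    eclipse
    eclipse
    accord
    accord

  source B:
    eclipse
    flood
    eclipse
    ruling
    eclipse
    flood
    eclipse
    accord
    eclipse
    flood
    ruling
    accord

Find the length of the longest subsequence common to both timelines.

One common subsequence of length 7: eclipse [2,1]; then eclipse [3,3]; then ruling [4,4]; then flood [5,6]; then accord [7,8]; then eclipse [8,9]; then accord [11,12]. Since dp[11][12] = 7, nothing longer is possible.

7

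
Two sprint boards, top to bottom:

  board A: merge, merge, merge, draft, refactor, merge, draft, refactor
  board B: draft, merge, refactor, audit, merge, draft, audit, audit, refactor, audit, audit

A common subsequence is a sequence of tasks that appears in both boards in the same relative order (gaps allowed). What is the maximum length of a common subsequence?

Taking merge (board A #3, board B #2), then refactor (board A #5, board B #3), then merge (board A #6, board B #5), then draft (board A #7, board B #6), then refactor (board A #8, board B #9) gives a common subsequence of length 5. The LCS DP gives dp[8][11] = 5, so this is optimal.

5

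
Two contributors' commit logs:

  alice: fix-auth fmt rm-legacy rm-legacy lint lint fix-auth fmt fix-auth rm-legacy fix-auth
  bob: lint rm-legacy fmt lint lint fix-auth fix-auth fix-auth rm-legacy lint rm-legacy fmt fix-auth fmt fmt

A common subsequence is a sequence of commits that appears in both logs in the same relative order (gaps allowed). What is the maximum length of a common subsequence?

Pick fmt (alice #2, bob #3) → lint (alice #5, bob #4) → lint (alice #6, bob #5) → fix-auth (alice #7, bob #7) → fix-auth (alice #9, bob #8) → rm-legacy (alice #10, bob #11) → fix-auth (alice #11, bob #13); all 7 commits appear in both, in order. dp[11][15] = 7 confirms this is the maximum.

7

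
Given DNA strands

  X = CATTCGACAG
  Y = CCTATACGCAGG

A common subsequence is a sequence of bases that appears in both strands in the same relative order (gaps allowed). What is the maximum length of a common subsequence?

Let dp[i][j] be the LCS length of the first i bases of X and the first j bases of Y. dp[i][j] = dp[i-1][j-1]+1 when the i-th and j-th bases match, else max(dp[i-1][j], dp[i][j-1]).
    ·  C  C  T  A  T  A  C  G  C  A  G  G
 ·  0  0  0  0  0  0  0  0  0  0  0  0  0
 C  0  1  1  1  1  1  1  1  1  1  1  1  1
 A  0  1  1  1  2  2  2  2  2  2  2  2  2
 T  0  1  1  2  2  3  3  3  3  3  3  3  3
 T  0  1  1  2  2  3  3  3  3  3  3  3  3
 C  0  1  2  2  2  3  3  4  4  4  4  4  4
 G  0  1  2  2  2  3  3  4  5  5  5  5  5
 A  0  1  2  2  3  3  4  4  5  5  6  6  6
 C  0  1  2  2  3  3  4  5  5  6  6  6  6
 A  0  1  2  2  3  3  4  5  5  6  7  7  7
 G  0  1  2  2  3  3  4  5  6  6  7  8  8
dp[10][12] = 8. One LCS (by backtracking along matches): CATCGCAG.

8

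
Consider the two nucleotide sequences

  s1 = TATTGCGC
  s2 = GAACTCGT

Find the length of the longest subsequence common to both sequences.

4

Match A [2,3], T [4,5], C [6,6], G [7,7] — 4 bases in the same relative order in both, and the DP table's final entry dp[8][8] is also 4, so no common subsequence is longer.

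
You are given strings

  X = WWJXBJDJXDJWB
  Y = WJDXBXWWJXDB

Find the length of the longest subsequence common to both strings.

One common subsequence of length 8: W (X #2, Y #1) → J (X #3, Y #2) → X (X #4, Y #4) → B (X #5, Y #5) → J (X #8, Y #9) → X (X #9, Y #10) → D (X #10, Y #11) → B (X #13, Y #12). dp[13][12] = 8 confirms this is the maximum.

8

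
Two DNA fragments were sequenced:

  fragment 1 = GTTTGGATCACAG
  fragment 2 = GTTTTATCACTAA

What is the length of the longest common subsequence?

One common subsequence of length 10: G at fragment 1[1]=fragment 2[1], then T at fragment 1[2]=fragment 2[3], then T at fragment 1[3]=fragment 2[4], then T at fragment 1[4]=fragment 2[5], then A at fragment 1[7]=fragment 2[6], then T at fragment 1[8]=fragment 2[7], then C at fragment 1[9]=fragment 2[8], then A at fragment 1[10]=fragment 2[9], then C at fragment 1[11]=fragment 2[10], then A at fragment 1[12]=fragment 2[13]. Since dp[13][13] = 10, nothing longer is possible.

10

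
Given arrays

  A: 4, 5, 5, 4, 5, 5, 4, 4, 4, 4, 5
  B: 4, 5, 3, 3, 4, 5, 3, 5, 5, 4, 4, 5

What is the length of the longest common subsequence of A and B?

8

Let dp[i][j] be the LCS length of the first i values of A and the first j values of B. dp[i][j] = dp[i-1][j-1]+1 when the i-th and j-th values match, else max(dp[i-1][j], dp[i][j-1]).
    ·  4  5  3  3  4  5  3  5  5  4  4  5
 ·  0  0  0  0  0  0  0  0  0  0  0  0  0
 4  0  1  1  1  1  1  1  1  1  1  1  1  1
 5  0  1  2  2  2  2  2  2  2  2  2  2  2
 5  0  1  2  2  2  2  3  3  3  3  3  3  3
 4  0  1  2  2  2  3  3  3  3  3  4  4  4
 5  0  1  2  2  2  3  4  4  4  4  4  4  5
 5  0  1  2  2  2  3  4  4  5  5  5  5  5
 4  0  1  2  2  2  3  4  4  5  5  6  6  6
 4  0  1  2  2  2  3  4  4  5  5  6  7  7
 4  0  1  2  2  2  3  4  4  5  5  6  7  7
 4  0  1  2  2  2  3  4  4  5  5  6  7  7
 5  0  1  2  2  2  3  4  4  5  6  6  7  8
dp[11][12] = 8. One LCS (by backtracking along matches): 4, 5, 5, 5, 5, 4, 4, 5.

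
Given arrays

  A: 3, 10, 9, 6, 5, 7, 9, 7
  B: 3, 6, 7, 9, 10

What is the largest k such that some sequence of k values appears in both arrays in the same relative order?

4

Taking 3 [1,1], 6 [4,2], 7 [6,3], 9 [7,4] gives a common subsequence of length 4. The LCS DP gives dp[8][5] = 4, so this is optimal.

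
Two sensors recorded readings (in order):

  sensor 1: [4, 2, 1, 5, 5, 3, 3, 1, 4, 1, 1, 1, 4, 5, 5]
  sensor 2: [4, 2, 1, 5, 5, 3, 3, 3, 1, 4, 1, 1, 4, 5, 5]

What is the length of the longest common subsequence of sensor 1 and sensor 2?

Match 4 at sensor 1[1]=sensor 2[1], then 2 at sensor 1[2]=sensor 2[2], then 1 at sensor 1[3]=sensor 2[3], then 5 at sensor 1[4]=sensor 2[4], then 5 at sensor 1[5]=sensor 2[5], then 3 at sensor 1[6]=sensor 2[7], then 3 at sensor 1[7]=sensor 2[8], then 1 at sensor 1[8]=sensor 2[9], then 4 at sensor 1[9]=sensor 2[10], then 1 at sensor 1[11]=sensor 2[11], then 1 at sensor 1[12]=sensor 2[12], then 4 at sensor 1[13]=sensor 2[13], then 5 at sensor 1[14]=sensor 2[14], then 5 at sensor 1[15]=sensor 2[15] — 14 values in the same relative order in both. dp[15][15] = 14 confirms this is the maximum.

14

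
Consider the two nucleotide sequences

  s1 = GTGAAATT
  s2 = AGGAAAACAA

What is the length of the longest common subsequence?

Let dp[i][j] be the LCS length of the first i bases of s1 and the first j bases of s2. dp[i][j] = dp[i-1][j-1]+1 when the i-th and j-th bases match, else max(dp[i-1][j], dp[i][j-1]).
    ·  A  G  G  A  A  A  A  C  A  A
 ·  0  0  0  0  0  0  0  0  0  0  0
 G  0  0  1  1  1  1  1  1  1  1  1
 T  0  0  1  1  1  1  1  1  1  1  1
 G  0  0  1  2  2  2  2  2  2  2  2
 A  0  1  1  2  3  3  3  3  3  3  3
 A  0  1  1  2  3  4  4  4  4  4  4
 A  0  1  1  2  3  4  5  5  5  5  5
 T  0  1  1  2  3  4  5  5  5  5  5
 T  0  1  1  2  3  4  5  5  5  5  5
dp[8][10] = 5. One LCS (by backtracking along matches): GGAAA.

5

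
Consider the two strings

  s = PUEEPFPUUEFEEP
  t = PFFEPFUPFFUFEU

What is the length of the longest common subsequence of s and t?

8

Match P at s[1]=t[1], then E at s[4]=t[4], then P at s[5]=t[5], then F at s[6]=t[6], then P at s[7]=t[8], then U at s[9]=t[11], then F at s[11]=t[12], then E at s[12]=t[13] — 8 characters in the same relative order in both. dp[14][14] = 8 confirms this is the maximum.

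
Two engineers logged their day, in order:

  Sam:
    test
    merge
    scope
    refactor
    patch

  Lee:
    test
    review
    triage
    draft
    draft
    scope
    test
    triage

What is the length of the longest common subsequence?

2

Pick test [1,1]; then scope [3,6]; all 2 tasks appear in both, in order. dp[5][8] = 2 confirms this is the maximum.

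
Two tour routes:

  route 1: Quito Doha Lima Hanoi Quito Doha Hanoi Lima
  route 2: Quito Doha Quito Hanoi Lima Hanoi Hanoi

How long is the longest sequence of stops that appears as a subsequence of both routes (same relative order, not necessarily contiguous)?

Taking Quito at route 1[1]=route 2[1]; then Doha at route 1[2]=route 2[2]; then Lima at route 1[3]=route 2[5]; then Hanoi at route 1[4]=route 2[6]; then Hanoi at route 1[7]=route 2[7] gives a common subsequence of length 5. dp[8][7] = 5 confirms this is the maximum.

5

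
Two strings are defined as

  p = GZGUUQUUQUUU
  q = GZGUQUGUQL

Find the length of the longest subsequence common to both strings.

8

Let dp[i][j] be the LCS length of the first i characters of p and the first j characters of q. dp[i][j] = dp[i-1][j-1]+1 when the i-th and j-th characters match, else max(dp[i-1][j], dp[i][j-1]).
    ·  G  Z  G  U  Q  U  G  U  Q  L
 ·  0  0  0  0  0  0  0  0  0  0  0
 G  0  1  1  1  1  1  1  1  1  1  1
 Z  0  1  2  2  2  2  2  2  2  2  2
 G  0  1  2  3  3  3  3  3  3  3  3
 U  0  1  2  3  4  4  4  4  4  4  4
 U  0  1  2  3  4  4  5  5  5  5  5
 Q  0  1  2  3  4  5  5  5  5  6  6
 U  0  1  2  3  4  5  6  6  6  6  6
 U  0  1  2  3  4  5  6  6  7  7  7
 Q  0  1  2  3  4  5  6  6  7  8  8
 U  0  1  2  3  4  5  6  6  7  8  8
 U  0  1  2  3  4  5  6  6  7  8  8
 U  0  1  2  3  4  5  6  6  7  8  8
dp[12][10] = 8. One LCS (by backtracking along matches): GZGUQUUQ.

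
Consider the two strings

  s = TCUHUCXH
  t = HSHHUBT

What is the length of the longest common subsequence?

Pick H [4,4] → U [5,5]; all 2 characters appear in both, in order, and the DP table's final entry dp[8][7] is also 2, so no common subsequence is longer.

2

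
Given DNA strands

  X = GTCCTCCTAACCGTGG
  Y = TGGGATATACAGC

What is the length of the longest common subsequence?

Pick G at X[1]=Y[4]; then T at X[2]=Y[6]; then T at X[5]=Y[8]; then C at X[7]=Y[10]; then A at X[9]=Y[11]; then C at X[12]=Y[13]; all 6 bases appear in both, in order, and the DP table's final entry dp[16][13] is also 6, so no common subsequence is longer.

6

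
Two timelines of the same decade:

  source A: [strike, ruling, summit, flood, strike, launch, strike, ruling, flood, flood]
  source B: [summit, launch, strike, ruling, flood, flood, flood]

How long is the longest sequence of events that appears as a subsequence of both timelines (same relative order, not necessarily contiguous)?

6

One common subsequence of length 6: summit at source A[3]=source B[1], launch at source A[6]=source B[2], strike at source A[7]=source B[3], ruling at source A[8]=source B[4], flood at source A[9]=source B[6], flood at source A[10]=source B[7]. The LCS DP gives dp[10][7] = 6, so this is optimal.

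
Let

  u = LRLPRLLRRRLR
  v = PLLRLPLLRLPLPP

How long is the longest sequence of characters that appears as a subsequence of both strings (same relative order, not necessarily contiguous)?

One common subsequence of length 8: L at u[1]=v[3], then R at u[2]=v[4], then L at u[3]=v[5], then P at u[4]=v[6], then L at u[6]=v[7], then L at u[7]=v[8], then R at u[8]=v[9], then L at u[11]=v[12]. dp[12][14] = 8 confirms this is the maximum.

8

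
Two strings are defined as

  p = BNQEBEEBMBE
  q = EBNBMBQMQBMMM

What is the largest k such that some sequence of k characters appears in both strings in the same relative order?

6

Pick B [1,2] → N [2,3] → B [5,4] → B [8,6] → M [9,8] → B [10,10]; all 6 characters appear in both, in order. Since dp[11][13] = 6, nothing longer is possible.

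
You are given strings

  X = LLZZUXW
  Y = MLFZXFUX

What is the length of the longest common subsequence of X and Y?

4

Let dp[i][j] be the LCS length of the first i characters of X and the first j characters of Y. dp[i][j] = dp[i-1][j-1]+1 when the i-th and j-th characters match, else max(dp[i-1][j], dp[i][j-1]).
    ·  M  L  F  Z  X  F  U  X
 ·  0  0  0  0  0  0  0  0  0
 L  0  0  1  1  1  1  1  1  1
 L  0  0  1  1  1  1  1  1  1
 Z  0  0  1  1  2  2  2  2  2
 Z  0  0  1  1  2  2  2  2  2
 U  0  0  1  1  2  2  2  3  3
 X  0  0  1  1  2  3  3  3  4
 W  0  0  1  1  2  3  3  3  4
dp[7][8] = 4. One LCS (by backtracking along matches): LZUX.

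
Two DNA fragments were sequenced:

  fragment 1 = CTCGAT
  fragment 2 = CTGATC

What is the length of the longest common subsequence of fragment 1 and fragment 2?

Let dp[i][j] be the LCS length of the first i bases of fragment 1 and the first j bases of fragment 2. dp[i][j] = dp[i-1][j-1]+1 when the i-th and j-th bases match, else max(dp[i-1][j], dp[i][j-1]).
    ·  C  T  G  A  T  C
 ·  0  0  0  0  0  0  0
 C  0  1  1  1  1  1  1
 T  0  1  2  2  2  2  2
 C  0  1  2  2  2  2  3
 G  0  1  2  3  3  3  3
 A  0  1  2  3  4  4  4
 T  0  1  2  3  4  5  5
dp[6][6] = 5. One LCS (by backtracking along matches): CTGAT.

5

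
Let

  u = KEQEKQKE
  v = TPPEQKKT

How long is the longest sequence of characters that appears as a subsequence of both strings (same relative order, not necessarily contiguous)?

Let dp[i][j] be the LCS length of the first i characters of u and the first j characters of v. dp[i][j] = dp[i-1][j-1]+1 when the i-th and j-th characters match, else max(dp[i-1][j], dp[i][j-1]).
    ·  T  P  P  E  Q  K  K  T
 ·  0  0  0  0  0  0  0  0  0
 K  0  0  0  0  0  0  1  1  1
 E  0  0  0  0  1  1  1  1  1
 Q  0  0  0  0  1  2  2  2  2
 E  0  0  0  0  1  2  2  2  2
 K  0  0  0  0  1  2  3  3  3
 Q  0  0  0  0  1  2  3  3  3
 K  0  0  0  0  1  2  3  4  4
 E  0  0  0  0  1  2  3  4  4
dp[8][8] = 4. One LCS (by backtracking along matches): EQKK.

4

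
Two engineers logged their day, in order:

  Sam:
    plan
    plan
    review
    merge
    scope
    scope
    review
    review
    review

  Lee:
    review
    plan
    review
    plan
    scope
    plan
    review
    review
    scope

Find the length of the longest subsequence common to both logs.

Taking plan (Sam #1, Lee #2) → plan (Sam #2, Lee #4) → scope (Sam #5, Lee #5) → review (Sam #7, Lee #7) → review (Sam #8, Lee #8) gives a common subsequence of length 5, and the DP table's final entry dp[9][9] is also 5, so no common subsequence is longer.

5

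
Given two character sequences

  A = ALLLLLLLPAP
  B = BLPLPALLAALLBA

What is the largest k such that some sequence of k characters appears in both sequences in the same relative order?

Match L (A #2, B #2), then L (A #3, B #4), then L (A #4, B #7), then L (A #5, B #8), then L (A #6, B #11), then L (A #7, B #12), then A (A #10, B #14) — 7 characters in the same relative order in both. The LCS DP gives dp[11][14] = 7, so this is optimal.

7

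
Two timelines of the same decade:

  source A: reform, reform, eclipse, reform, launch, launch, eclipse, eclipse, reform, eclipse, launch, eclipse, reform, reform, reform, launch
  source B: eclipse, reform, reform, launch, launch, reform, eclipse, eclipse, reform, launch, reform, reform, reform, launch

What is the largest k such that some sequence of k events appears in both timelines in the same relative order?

12

Pick reform (source A #2, source B #2), then reform (source A #4, source B #3), then launch (source A #5, source B #4), then launch (source A #6, source B #5), then eclipse (source A #7, source B #7), then eclipse (source A #8, source B #8), then reform (source A #9, source B #9), then launch (source A #11, source B #10), then reform (source A #13, source B #11), then reform (source A #14, source B #12), then reform (source A #15, source B #13), then launch (source A #16, source B #14); all 12 events appear in both, in order. The LCS DP gives dp[16][14] = 12, so this is optimal.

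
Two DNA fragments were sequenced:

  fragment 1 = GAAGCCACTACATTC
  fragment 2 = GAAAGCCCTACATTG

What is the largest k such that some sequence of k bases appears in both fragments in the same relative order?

13

Pick G [1,1]; then A [2,3]; then A [3,4]; then G [4,5]; then C [5,6]; then C [6,7]; then C [8,8]; then T [9,9]; then A [10,10]; then C [11,11]; then A [12,12]; then T [13,13]; then T [14,14]; all 13 bases appear in both, in order. dp[15][15] = 13 confirms this is the maximum.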